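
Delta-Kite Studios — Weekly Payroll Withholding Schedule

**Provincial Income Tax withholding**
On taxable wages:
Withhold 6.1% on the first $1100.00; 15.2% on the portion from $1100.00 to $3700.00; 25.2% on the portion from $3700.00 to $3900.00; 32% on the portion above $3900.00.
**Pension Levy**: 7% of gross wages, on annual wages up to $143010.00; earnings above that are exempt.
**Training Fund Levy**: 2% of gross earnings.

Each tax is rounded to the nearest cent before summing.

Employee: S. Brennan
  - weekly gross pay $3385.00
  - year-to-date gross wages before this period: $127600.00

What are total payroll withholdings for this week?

$719.07

Provincial Income Tax: taxable = $3385.00
  $67.10 + 15.2% × ($3385.00 − $1100.00) = $67.10 + 15.2% × $2285.00 = $414.42
Pension Levy: 7% × $3385.00 = $236.95
Training Fund Levy: 2% × $3385.00 = $67.70
Total: $414.42 + $236.95 + $67.70 = $719.07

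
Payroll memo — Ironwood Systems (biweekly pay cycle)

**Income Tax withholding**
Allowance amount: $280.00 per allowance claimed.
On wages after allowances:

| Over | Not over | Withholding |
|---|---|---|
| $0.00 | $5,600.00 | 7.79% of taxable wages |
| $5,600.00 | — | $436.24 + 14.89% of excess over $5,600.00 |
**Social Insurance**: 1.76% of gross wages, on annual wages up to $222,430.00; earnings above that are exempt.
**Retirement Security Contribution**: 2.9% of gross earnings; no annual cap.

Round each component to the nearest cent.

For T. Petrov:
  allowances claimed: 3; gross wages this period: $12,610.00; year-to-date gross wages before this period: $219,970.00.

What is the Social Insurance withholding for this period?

Social Insurance: cap $222,430.00 − YTD $219,970.00 = $2,460.00 subject; 1.76% × $2,460.00 = $43.30

$43.30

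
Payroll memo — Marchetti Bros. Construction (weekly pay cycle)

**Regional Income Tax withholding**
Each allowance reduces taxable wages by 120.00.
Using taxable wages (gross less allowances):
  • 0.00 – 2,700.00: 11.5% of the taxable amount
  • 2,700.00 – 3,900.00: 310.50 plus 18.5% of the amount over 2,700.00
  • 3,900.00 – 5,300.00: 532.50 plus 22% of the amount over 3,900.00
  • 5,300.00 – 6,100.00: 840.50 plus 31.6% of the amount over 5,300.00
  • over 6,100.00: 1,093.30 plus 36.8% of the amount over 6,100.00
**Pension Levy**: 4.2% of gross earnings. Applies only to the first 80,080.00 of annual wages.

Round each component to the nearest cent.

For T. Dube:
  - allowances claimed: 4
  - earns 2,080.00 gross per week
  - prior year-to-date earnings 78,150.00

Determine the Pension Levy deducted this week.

Pension Levy: cap 80,080.00 − YTD 78,150.00 = 1,930.00 subject; 4.2% × 1,930.00 = 81.06

81.06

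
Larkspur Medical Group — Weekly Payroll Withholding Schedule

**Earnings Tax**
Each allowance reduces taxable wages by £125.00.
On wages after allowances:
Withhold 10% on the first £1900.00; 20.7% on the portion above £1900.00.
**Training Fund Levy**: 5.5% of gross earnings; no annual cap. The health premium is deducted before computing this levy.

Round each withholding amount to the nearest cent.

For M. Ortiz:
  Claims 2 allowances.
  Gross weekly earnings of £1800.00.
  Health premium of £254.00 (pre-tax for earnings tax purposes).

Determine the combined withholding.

Earnings Tax: taxable = £1800.00 − £254.00 − 2×£125.00 = £1296.00
  10% × £1296.00 = £129.60
Training Fund Levy: 5.5% × £1546.00 = £85.03
Total: £129.60 + £85.03 = £214.63

£214.63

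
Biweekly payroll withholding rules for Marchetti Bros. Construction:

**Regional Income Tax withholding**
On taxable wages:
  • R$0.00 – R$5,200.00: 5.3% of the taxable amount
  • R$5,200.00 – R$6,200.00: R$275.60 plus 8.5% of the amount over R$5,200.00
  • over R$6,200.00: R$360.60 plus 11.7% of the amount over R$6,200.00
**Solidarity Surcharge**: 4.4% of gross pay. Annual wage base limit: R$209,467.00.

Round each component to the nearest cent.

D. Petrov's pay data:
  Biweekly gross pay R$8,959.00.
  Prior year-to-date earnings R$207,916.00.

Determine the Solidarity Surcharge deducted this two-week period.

R$68.24

Solidarity Surcharge: cap R$209,467.00 − YTD R$207,916.00 = R$1,551.00 subject; 4.4% × R$1,551.00 = R$68.24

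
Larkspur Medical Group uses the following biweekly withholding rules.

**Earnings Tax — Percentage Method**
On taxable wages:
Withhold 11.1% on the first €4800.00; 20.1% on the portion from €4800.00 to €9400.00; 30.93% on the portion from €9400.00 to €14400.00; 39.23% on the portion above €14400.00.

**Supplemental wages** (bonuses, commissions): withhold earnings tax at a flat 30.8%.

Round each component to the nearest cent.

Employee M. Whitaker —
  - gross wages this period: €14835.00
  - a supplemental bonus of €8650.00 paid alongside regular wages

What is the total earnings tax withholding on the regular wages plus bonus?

€5838.75

Earnings Tax: taxable = €14835.00
  €3003.90 + 39.23% × (€14835.00 − €14400.00) = €3003.90 + 39.23% × €435.00 = €3174.55
Supplemental (30.8% flat on bonus): 30.8% × €8650.00 = €2664.20
Total earnings tax: €3174.55 + €2664.20 = €5838.75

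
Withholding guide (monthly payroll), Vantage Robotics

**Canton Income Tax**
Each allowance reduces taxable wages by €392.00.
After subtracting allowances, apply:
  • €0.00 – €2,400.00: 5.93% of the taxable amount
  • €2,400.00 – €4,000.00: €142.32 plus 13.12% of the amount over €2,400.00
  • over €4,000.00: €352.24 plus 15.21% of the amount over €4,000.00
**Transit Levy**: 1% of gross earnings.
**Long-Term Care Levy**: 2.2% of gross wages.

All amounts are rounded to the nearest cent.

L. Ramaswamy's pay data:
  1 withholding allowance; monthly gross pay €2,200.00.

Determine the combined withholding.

€177.61

Canton Income Tax: taxable = €2,200.00 − 1×€392.00 = €1,808.00
  5.93% × €1,808.00 = €107.21
Transit Levy: 1% × €2,200.00 = €22.00
Long-Term Care Levy: 2.2% × €2,200.00 = €48.40
Total: €107.21 + €22.00 + €48.40 = €177.61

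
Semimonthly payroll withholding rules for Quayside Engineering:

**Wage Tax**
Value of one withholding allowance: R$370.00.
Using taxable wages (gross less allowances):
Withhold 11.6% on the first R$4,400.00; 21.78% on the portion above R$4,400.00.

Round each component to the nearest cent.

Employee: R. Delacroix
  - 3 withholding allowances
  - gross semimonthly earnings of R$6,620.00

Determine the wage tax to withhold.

Wage Tax: taxable = R$6,620.00 − 3×R$370.00 = R$5,510.00
  R$510.40 + 21.78% × (R$5,510.00 − R$4,400.00) = R$510.40 + 21.78% × R$1,110.00 = R$752.16

R$752.16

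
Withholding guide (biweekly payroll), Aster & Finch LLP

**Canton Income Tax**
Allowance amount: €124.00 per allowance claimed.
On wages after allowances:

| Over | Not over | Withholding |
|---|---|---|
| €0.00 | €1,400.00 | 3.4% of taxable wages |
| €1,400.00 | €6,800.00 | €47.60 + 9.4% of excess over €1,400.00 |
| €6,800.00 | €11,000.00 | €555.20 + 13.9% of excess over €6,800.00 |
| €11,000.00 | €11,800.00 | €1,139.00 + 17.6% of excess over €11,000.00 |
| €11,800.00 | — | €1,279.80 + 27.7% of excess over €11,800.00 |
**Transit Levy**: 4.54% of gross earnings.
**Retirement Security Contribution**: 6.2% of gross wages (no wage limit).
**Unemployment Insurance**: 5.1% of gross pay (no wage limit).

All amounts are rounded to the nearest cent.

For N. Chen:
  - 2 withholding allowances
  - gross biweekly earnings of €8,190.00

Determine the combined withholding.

€2,011.24

Canton Income Tax: taxable = €8,190.00 − 2×€124.00 = €7,942.00
  €555.20 + 13.9% × (€7,942.00 − €6,800.00) = €555.20 + 13.9% × €1,142.00 = €713.94
Transit Levy: 4.54% × €8,190.00 = €371.83
Retirement Security Contribution: 6.2% × €8,190.00 = €507.78
Unemployment Insurance: 5.1% × €8,190.00 = €417.69
Total: €713.94 + €371.83 + €507.78 + €417.69 = €2,011.24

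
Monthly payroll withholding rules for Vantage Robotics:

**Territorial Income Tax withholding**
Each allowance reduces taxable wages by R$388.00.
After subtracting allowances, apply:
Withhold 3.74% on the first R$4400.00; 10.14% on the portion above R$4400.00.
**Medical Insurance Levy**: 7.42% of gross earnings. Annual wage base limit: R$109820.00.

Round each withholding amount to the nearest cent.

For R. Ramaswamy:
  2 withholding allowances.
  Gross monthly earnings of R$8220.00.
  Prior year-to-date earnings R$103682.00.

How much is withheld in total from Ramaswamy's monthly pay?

R$928.66

Territorial Income Tax: taxable = R$8220.00 − 2×R$388.00 = R$7444.00
  R$164.56 + 10.14% × (R$7444.00 − R$4400.00) = R$164.56 + 10.14% × R$3044.00 = R$473.22
Medical Insurance Levy: cap R$109820.00 − YTD R$103682.00 = R$6138.00 subject; 7.42% × R$6138.00 = R$455.44
Total: R$473.22 + R$455.44 = R$928.66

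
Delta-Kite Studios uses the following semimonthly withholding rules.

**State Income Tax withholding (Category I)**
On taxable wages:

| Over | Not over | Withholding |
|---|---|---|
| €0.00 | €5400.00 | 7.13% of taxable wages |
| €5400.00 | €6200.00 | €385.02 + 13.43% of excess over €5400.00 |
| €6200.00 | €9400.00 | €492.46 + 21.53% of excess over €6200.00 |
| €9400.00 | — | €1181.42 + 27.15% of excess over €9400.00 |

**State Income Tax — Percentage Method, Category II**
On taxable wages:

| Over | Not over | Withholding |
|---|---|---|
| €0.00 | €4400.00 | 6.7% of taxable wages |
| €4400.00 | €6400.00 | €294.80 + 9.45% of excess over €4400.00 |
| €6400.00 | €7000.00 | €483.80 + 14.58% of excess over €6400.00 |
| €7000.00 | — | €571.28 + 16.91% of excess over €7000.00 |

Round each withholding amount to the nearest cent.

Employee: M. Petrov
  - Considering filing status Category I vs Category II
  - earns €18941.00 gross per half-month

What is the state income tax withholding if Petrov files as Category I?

€3771.80

State Income Tax (Category I): taxable = €18941.00
  €1181.42 + 27.15% × (€18941.00 − €9400.00) = €1181.42 + 27.15% × €9541.00 = €3771.80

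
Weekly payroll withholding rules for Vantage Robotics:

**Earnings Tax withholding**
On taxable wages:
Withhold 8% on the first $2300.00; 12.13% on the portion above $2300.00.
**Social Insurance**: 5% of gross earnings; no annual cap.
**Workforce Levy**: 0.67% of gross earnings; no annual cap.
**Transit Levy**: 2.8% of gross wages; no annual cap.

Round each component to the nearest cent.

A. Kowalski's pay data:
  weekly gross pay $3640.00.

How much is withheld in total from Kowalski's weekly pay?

$654.85

Earnings Tax: taxable = $3640.00
  $184.00 + 12.13% × ($3640.00 − $2300.00) = $184.00 + 12.13% × $1340.00 = $346.54
Social Insurance: 5% × $3640.00 = $182.00
Workforce Levy: 0.67% × $3640.00 = $24.39
Transit Levy: 2.8% × $3640.00 = $101.92
Total: $346.54 + $182.00 + $24.39 + $101.92 = $654.85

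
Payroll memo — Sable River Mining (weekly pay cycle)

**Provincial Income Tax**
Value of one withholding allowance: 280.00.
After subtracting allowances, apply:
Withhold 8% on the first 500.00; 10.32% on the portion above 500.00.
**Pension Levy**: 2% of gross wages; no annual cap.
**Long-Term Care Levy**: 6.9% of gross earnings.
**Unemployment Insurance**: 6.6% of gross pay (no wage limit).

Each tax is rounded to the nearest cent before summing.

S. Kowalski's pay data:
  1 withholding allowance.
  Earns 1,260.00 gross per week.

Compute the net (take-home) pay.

Provincial Income Tax: taxable = 1,260.00 − 1×280.00 = 980.00
  40.00 + 10.32% × (980.00 − 500.00) = 40.00 + 10.32% × 480.00 = 89.54
Pension Levy: 2% × 1,260.00 = 25.20
Long-Term Care Levy: 6.9% × 1,260.00 = 86.94
Unemployment Insurance: 6.6% × 1,260.00 = 83.16
Total withheld: 89.54 + 25.20 + 86.94 + 83.16 = 284.84
Net pay: 1,260.00 − 284.84 = 975.16

975.16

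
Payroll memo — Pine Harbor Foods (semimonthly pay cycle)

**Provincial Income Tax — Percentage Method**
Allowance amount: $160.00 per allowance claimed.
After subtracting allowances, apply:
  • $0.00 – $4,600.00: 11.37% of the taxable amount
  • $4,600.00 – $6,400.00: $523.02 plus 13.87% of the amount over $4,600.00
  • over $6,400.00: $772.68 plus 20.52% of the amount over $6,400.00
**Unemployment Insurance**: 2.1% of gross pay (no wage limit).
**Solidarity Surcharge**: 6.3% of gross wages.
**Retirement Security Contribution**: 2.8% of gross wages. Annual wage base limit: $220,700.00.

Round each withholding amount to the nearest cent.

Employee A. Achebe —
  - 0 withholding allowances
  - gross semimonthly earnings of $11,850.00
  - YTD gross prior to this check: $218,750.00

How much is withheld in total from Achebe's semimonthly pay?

$2,941.02

Provincial Income Tax: taxable = $11,850.00
  $772.68 + 20.52% × ($11,850.00 − $6,400.00) = $772.68 + 20.52% × $5,450.00 = $1,891.02
Unemployment Insurance: 2.1% × $11,850.00 = $248.85
Solidarity Surcharge: 6.3% × $11,850.00 = $746.55
Retirement Security Contribution: cap $220,700.00 − YTD $218,750.00 = $1,950.00 subject; 2.8% × $1,950.00 = $54.60
Total: $1,891.02 + $248.85 + $746.55 + $54.60 = $2,941.02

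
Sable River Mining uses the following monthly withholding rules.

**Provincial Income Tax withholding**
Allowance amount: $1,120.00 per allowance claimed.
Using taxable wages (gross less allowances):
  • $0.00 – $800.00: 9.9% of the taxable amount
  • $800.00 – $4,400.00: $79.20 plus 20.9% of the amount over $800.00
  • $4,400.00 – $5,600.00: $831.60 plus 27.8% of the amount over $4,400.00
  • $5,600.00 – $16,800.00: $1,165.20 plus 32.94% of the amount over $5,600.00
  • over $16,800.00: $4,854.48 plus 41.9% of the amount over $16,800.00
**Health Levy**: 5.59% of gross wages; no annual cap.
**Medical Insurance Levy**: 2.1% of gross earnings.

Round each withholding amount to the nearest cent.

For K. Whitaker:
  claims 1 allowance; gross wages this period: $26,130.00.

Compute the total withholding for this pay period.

Provincial Income Tax: taxable = $26,130.00 − 1×$1,120.00 = $25,010.00
  $4,854.48 + 41.9% × ($25,010.00 − $16,800.00) = $4,854.48 + 41.9% × $8,210.00 = $8,294.47
Health Levy: 5.59% × $26,130.00 = $1,460.67
Medical Insurance Levy: 2.1% × $26,130.00 = $548.73
Total: $8,294.47 + $1,460.67 + $548.73 = $10,303.87

$10,303.87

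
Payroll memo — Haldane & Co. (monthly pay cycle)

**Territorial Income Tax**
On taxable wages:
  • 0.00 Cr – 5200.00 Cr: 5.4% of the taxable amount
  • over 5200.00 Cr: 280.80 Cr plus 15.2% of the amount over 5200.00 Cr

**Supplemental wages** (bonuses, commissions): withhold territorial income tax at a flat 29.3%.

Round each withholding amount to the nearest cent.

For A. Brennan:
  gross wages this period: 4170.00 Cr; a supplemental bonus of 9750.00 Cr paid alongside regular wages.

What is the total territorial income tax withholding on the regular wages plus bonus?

3081.93 Cr

Territorial Income Tax: taxable = 4170.00 Cr
  5.4% × 4170.00 Cr = 225.18 Cr
Supplemental (29.3% flat on bonus): 29.3% × 9750.00 Cr = 2856.75 Cr
Total territorial income tax: 225.18 Cr + 2856.75 Cr = 3081.93 Cr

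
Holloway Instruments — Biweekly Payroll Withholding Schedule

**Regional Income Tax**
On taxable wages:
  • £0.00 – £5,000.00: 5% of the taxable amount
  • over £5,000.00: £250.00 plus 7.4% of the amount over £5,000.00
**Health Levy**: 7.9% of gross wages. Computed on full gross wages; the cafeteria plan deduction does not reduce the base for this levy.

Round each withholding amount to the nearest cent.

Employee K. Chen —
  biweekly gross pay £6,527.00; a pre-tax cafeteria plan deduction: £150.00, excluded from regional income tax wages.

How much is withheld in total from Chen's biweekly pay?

Regional Income Tax: taxable = £6,527.00 − £150.00 = £6,377.00
  £250.00 + 7.4% × (£6,377.00 − £5,000.00) = £250.00 + 7.4% × £1,377.00 = £351.90
Health Levy: 7.9% × £6,527.00 = £515.63
Total: £351.90 + £515.63 = £867.53

£867.53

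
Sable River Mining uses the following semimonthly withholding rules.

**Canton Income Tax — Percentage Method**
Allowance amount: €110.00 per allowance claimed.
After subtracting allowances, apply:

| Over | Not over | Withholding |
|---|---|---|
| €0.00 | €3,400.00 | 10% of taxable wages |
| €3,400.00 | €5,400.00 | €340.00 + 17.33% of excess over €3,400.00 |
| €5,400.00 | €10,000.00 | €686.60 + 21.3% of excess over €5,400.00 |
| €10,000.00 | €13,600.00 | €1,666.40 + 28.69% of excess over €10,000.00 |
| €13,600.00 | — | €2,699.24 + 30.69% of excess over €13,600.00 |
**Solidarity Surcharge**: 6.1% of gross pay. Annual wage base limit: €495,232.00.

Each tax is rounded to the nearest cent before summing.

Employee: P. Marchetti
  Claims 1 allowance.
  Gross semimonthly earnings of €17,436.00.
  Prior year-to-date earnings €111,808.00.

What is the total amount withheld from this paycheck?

€4,906.35

Canton Income Tax: taxable = €17,436.00 − 1×€110.00 = €17,326.00
  €2,699.24 + 30.69% × (€17,326.00 − €13,600.00) = €2,699.24 + 30.69% × €3,726.00 = €3,842.75
Solidarity Surcharge: 6.1% × €17,436.00 = €1,063.60
Total: €3,842.75 + €1,063.60 = €4,906.35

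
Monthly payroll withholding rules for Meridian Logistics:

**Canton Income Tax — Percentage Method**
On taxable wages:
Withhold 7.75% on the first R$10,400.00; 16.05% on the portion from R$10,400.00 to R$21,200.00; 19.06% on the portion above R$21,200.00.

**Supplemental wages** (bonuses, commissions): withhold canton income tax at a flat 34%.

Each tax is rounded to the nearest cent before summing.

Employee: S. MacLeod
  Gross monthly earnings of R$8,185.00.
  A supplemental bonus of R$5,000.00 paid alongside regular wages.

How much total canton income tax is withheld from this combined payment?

R$2,334.34

Canton Income Tax: taxable = R$8,185.00
  7.75% × R$8,185.00 = R$634.34
Supplemental (34% flat on bonus): 34% × R$5,000.00 = R$1,700.00
Total canton income tax: R$634.34 + R$1,700.00 = R$2,334.34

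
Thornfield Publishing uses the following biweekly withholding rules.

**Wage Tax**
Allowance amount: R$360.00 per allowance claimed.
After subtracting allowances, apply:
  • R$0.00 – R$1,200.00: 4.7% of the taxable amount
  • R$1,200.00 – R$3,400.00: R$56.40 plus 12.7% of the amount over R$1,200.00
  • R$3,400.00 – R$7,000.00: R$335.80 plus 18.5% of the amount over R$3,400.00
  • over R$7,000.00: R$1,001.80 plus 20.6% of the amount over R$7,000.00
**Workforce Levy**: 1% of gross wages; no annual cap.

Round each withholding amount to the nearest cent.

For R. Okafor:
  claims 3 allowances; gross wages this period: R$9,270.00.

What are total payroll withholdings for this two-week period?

R$1,339.64

Wage Tax: taxable = R$9,270.00 − 3×R$360.00 = R$8,190.00
  R$1,001.80 + 20.6% × (R$8,190.00 − R$7,000.00) = R$1,001.80 + 20.6% × R$1,190.00 = R$1,246.94
Workforce Levy: 1% × R$9,270.00 = R$92.70
Total: R$1,246.94 + R$92.70 = R$1,339.64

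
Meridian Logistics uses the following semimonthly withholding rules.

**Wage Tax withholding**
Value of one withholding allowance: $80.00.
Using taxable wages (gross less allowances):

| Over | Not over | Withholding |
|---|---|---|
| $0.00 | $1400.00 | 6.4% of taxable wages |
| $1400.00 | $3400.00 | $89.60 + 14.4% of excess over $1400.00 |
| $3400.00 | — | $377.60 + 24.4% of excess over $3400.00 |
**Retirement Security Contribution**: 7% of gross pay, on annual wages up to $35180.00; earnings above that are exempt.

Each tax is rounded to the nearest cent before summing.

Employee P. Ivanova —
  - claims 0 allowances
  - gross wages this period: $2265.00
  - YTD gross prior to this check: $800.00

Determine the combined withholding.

Wage Tax: taxable = $2265.00
  $89.60 + 14.4% × ($2265.00 − $1400.00) = $89.60 + 14.4% × $865.00 = $214.16
Retirement Security Contribution: 7% × $2265.00 = $158.55
Total: $214.16 + $158.55 = $372.71

$372.71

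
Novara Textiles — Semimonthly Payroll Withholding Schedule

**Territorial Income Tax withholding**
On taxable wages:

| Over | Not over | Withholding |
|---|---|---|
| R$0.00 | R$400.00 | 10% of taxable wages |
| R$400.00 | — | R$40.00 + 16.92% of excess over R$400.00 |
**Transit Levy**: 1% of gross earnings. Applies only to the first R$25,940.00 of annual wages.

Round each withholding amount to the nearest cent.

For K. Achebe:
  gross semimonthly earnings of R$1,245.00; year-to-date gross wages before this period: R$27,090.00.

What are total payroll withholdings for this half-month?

R$182.97

Territorial Income Tax: taxable = R$1,245.00
  R$40.00 + 16.92% × (R$1,245.00 − R$400.00) = R$40.00 + 16.92% × R$845.00 = R$182.97
Transit Levy: YTD R$27,090.00 ≥ cap R$25,940.00 → R$0.00
Total: R$182.97 + R$0.00 = R$182.97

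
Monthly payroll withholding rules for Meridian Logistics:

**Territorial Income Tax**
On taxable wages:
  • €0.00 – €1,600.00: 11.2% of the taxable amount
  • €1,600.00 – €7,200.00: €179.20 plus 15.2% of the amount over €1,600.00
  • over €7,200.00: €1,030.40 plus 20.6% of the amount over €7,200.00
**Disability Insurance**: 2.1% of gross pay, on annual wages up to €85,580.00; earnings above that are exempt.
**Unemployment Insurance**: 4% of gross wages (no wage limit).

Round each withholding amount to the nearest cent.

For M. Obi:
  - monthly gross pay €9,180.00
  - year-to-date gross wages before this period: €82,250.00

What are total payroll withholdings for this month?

€1,875.41

Territorial Income Tax: taxable = €9,180.00
  €1,030.40 + 20.6% × (€9,180.00 − €7,200.00) = €1,030.40 + 20.6% × €1,980.00 = €1,438.28
Disability Insurance: cap €85,580.00 − YTD €82,250.00 = €3,330.00 subject; 2.1% × €3,330.00 = €69.93
Unemployment Insurance: 4% × €9,180.00 = €367.20
Total: €1,438.28 + €69.93 + €367.20 = €1,875.41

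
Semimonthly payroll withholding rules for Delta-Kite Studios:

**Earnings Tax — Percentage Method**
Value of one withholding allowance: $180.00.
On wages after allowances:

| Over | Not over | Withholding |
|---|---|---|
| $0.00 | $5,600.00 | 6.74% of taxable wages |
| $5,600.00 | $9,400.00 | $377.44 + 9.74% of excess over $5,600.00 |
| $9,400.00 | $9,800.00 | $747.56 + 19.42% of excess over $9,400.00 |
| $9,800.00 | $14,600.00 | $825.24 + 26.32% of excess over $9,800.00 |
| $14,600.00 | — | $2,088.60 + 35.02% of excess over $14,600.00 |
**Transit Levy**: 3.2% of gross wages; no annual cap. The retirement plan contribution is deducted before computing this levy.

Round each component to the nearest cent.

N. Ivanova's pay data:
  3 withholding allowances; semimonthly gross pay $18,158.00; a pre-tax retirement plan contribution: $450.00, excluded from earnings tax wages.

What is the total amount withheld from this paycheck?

$3,554.57

Earnings Tax: taxable = $18,158.00 − $450.00 − 3×$180.00 = $17,168.00
  $2,088.60 + 35.02% × ($17,168.00 − $14,600.00) = $2,088.60 + 35.02% × $2,568.00 = $2,987.91
Transit Levy: 3.2% × $17,708.00 = $566.66
Total: $2,987.91 + $566.66 = $3,554.57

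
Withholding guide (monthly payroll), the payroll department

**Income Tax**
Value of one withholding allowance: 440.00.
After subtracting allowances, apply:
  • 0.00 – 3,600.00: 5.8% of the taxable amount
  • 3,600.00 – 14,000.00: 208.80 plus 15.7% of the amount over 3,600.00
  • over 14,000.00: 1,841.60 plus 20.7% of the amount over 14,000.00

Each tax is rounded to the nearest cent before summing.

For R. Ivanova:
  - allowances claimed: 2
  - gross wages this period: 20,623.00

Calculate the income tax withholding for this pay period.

Income Tax: taxable = 20,623.00 − 2×440.00 = 19,743.00
  1,841.60 + 20.7% × (19,743.00 − 14,000.00) = 1,841.60 + 20.7% × 5,743.00 = 3,030.40

3,030.40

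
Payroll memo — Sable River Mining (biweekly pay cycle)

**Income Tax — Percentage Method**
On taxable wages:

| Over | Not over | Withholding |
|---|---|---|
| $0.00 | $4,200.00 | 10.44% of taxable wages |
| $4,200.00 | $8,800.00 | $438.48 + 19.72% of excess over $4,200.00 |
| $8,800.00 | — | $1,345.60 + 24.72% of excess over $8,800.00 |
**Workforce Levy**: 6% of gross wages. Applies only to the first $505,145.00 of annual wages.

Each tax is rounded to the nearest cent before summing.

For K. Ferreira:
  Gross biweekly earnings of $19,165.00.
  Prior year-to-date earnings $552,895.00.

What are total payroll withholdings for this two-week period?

Income Tax: taxable = $19,165.00
  $1,345.60 + 24.72% × ($19,165.00 − $8,800.00) = $1,345.60 + 24.72% × $10,365.00 = $3,907.83
Workforce Levy: YTD $552,895.00 ≥ cap $505,145.00 → $0.00
Total: $3,907.83 + $0.00 = $3,907.83

$3,907.83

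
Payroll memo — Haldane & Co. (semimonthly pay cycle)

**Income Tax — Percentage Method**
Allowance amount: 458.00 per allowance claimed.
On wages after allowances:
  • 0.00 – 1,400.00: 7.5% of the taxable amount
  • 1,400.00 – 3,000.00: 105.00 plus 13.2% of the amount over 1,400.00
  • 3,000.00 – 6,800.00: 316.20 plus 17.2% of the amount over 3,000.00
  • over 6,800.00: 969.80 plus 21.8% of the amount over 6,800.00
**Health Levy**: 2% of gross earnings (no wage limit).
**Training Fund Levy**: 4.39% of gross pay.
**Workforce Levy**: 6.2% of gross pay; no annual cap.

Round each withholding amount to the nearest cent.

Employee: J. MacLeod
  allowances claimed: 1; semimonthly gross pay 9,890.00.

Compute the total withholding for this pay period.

Income Tax: taxable = 9,890.00 − 1×458.00 = 9,432.00
  969.80 + 21.8% × (9,432.00 − 6,800.00) = 969.80 + 21.8% × 2,632.00 = 1,543.58
Health Levy: 2% × 9,890.00 = 197.80
Training Fund Levy: 4.39% × 9,890.00 = 434.17
Workforce Levy: 6.2% × 9,890.00 = 613.18
Total: 1,543.58 + 197.80 + 434.17 + 613.18 = 2,788.73

2,788.73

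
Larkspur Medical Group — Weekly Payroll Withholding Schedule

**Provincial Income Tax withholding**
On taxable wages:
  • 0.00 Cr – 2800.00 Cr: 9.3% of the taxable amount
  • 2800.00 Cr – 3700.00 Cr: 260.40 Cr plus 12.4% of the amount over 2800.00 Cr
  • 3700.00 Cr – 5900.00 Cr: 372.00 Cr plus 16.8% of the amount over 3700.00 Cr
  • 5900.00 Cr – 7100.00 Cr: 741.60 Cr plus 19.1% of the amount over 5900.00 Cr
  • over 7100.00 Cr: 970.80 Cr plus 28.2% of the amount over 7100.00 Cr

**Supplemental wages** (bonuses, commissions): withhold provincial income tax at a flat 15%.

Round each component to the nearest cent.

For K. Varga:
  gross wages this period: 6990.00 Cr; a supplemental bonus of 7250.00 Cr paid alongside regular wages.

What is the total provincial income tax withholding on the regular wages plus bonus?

Provincial Income Tax: taxable = 6990.00 Cr
  741.60 Cr + 19.1% × (6990.00 Cr − 5900.00 Cr) = 741.60 Cr + 19.1% × 1090.00 Cr = 949.79 Cr
Supplemental (15% flat on bonus): 15% × 7250.00 Cr = 1087.50 Cr
Total provincial income tax: 949.79 Cr + 1087.50 Cr = 2037.29 Cr

2037.29 Cr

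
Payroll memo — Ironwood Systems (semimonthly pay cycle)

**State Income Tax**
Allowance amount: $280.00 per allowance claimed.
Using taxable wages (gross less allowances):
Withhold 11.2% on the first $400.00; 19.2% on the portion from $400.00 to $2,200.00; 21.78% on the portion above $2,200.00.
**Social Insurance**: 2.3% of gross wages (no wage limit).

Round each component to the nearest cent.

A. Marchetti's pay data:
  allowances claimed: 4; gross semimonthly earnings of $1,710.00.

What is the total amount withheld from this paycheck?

$120.61

State Income Tax: taxable = $1,710.00 − 4×$280.00 = $590.00
  $44.80 + 19.2% × ($590.00 − $400.00) = $44.80 + 19.2% × $190.00 = $81.28
Social Insurance: 2.3% × $1,710.00 = $39.33
Total: $81.28 + $39.33 = $120.61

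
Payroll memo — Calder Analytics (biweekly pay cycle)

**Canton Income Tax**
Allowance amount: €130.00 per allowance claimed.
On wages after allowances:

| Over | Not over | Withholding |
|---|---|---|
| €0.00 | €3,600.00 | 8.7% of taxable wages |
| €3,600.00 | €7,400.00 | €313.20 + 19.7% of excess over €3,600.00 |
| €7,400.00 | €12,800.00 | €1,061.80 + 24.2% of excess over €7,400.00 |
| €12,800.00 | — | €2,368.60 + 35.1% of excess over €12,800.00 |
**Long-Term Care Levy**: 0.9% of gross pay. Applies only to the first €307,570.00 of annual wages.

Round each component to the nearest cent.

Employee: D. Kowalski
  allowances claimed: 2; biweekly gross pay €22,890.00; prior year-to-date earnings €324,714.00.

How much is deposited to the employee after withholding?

€17,071.07

Canton Income Tax: taxable = €22,890.00 − 2×€130.00 = €22,630.00
  €2,368.60 + 35.1% × (€22,630.00 − €12,800.00) = €2,368.60 + 35.1% × €9,830.00 = €5,818.93
Long-Term Care Levy: YTD €324,714.00 ≥ cap €307,570.00 → €0.00
Total withheld: €5,818.93 + €0.00 = €5,818.93
Net pay: €22,890.00 − €5,818.93 = €17,071.07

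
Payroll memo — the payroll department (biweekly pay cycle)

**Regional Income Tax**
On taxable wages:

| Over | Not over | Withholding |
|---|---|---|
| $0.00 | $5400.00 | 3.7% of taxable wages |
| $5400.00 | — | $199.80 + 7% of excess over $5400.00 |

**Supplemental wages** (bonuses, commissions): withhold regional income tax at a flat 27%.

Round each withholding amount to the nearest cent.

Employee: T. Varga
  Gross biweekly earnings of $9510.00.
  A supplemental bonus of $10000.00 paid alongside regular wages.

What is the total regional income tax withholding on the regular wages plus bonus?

$3187.50

Regional Income Tax: taxable = $9510.00
  $199.80 + 7% × ($9510.00 − $5400.00) = $199.80 + 7% × $4110.00 = $487.50
Supplemental (27% flat on bonus): 27% × $10000.00 = $2700.00
Total regional income tax: $487.50 + $2700.00 = $3187.50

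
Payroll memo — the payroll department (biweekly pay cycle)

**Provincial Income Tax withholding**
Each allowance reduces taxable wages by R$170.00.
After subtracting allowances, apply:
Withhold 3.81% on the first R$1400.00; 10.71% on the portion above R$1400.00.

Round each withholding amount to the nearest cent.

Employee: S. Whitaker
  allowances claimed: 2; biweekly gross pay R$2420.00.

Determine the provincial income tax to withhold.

R$126.17

Provincial Income Tax: taxable = R$2420.00 − 2×R$170.00 = R$2080.00
  R$53.34 + 10.71% × (R$2080.00 − R$1400.00) = R$53.34 + 10.71% × R$680.00 = R$126.17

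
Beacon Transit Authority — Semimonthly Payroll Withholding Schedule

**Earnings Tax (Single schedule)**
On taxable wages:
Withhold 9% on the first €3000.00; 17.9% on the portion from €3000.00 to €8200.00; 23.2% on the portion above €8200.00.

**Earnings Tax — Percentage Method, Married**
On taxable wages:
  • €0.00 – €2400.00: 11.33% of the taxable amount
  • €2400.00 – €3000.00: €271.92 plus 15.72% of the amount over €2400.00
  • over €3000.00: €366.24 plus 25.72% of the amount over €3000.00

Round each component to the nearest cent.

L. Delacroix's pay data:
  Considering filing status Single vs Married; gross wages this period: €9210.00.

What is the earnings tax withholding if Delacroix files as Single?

Earnings Tax (Single): taxable = €9210.00
  €1200.80 + 23.2% × (€9210.00 − €8200.00) = €1200.80 + 23.2% × €1010.00 = €1435.12

€1435.12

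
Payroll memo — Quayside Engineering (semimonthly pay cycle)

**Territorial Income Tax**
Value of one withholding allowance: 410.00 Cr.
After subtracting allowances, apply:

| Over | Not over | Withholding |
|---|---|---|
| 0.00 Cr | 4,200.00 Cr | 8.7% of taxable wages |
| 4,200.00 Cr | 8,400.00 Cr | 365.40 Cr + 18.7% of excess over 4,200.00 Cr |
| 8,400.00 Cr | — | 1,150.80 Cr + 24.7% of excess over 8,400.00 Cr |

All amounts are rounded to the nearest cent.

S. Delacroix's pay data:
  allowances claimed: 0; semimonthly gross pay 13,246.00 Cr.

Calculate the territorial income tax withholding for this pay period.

Territorial Income Tax: taxable = 13,246.00 Cr
  1,150.80 Cr + 24.7% × (13,246.00 Cr − 8,400.00 Cr) = 1,150.80 Cr + 24.7% × 4,846.00 Cr = 2,347.76 Cr

2,347.76 Cr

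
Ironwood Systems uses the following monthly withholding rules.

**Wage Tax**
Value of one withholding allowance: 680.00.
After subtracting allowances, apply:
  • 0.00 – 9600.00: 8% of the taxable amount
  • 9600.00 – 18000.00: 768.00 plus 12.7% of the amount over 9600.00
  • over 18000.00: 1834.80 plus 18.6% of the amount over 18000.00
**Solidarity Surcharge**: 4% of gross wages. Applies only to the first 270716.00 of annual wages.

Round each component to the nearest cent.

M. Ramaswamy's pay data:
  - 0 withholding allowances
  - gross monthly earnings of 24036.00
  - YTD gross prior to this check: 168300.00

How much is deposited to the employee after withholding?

Wage Tax: taxable = 24036.00
  1834.80 + 18.6% × (24036.00 − 18000.00) = 1834.80 + 18.6% × 6036.00 = 2957.50
Solidarity Surcharge: 4% × 24036.00 = 961.44
Total withheld: 2957.50 + 961.44 = 3918.94
Net pay: 24036.00 − 3918.94 = 20117.06

20117.06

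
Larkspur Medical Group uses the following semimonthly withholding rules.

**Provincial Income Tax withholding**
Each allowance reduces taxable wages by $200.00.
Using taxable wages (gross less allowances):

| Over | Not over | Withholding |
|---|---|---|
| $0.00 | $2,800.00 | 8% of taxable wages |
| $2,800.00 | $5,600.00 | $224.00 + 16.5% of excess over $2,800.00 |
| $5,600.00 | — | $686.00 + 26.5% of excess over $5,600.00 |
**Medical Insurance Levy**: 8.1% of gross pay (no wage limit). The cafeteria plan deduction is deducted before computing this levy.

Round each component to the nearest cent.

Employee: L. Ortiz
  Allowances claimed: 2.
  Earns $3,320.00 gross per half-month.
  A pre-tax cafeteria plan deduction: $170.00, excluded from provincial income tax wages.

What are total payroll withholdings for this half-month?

Provincial Income Tax: taxable = $3,320.00 − $170.00 − 2×$200.00 = $2,750.00
  8% × $2,750.00 = $220.00
Medical Insurance Levy: 8.1% × $3,150.00 = $255.15
Total: $220.00 + $255.15 = $475.15

$475.15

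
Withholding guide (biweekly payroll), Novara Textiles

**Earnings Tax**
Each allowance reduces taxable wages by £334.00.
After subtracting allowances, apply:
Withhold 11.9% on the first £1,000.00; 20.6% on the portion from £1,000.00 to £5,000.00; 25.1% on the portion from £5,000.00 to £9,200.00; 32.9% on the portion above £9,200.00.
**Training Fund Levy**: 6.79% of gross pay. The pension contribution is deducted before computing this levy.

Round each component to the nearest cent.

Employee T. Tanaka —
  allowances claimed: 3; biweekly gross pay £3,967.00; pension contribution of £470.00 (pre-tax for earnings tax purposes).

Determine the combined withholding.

Earnings Tax: taxable = £3,967.00 − £470.00 − 3×£334.00 = £2,495.00
  £119.00 + 20.6% × (£2,495.00 − £1,000.00) = £119.00 + 20.6% × £1,495.00 = £426.97
Training Fund Levy: 6.79% × £3,497.00 = £237.45
Total: £426.97 + £237.45 = £664.42

£664.42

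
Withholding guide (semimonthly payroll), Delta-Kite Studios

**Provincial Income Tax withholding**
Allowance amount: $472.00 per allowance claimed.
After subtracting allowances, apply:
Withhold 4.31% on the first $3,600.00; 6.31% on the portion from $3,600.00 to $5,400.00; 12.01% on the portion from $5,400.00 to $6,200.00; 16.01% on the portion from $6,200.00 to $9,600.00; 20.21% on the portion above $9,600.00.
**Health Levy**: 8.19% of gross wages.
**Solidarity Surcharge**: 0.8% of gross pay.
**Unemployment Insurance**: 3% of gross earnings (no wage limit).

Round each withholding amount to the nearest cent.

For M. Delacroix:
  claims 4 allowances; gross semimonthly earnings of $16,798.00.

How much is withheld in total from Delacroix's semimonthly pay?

Provincial Income Tax: taxable = $16,798.00 − 4×$472.00 = $14,910.00
  $909.16 + 20.21% × ($14,910.00 − $9,600.00) = $909.16 + 20.21% × $5,310.00 = $1,982.31
Health Levy: 8.19% × $16,798.00 = $1,375.76
Solidarity Surcharge: 0.8% × $16,798.00 = $134.38
Unemployment Insurance: 3% × $16,798.00 = $503.94
Total: $1,982.31 + $1,375.76 + $134.38 + $503.94 = $3,996.39

$3,996.39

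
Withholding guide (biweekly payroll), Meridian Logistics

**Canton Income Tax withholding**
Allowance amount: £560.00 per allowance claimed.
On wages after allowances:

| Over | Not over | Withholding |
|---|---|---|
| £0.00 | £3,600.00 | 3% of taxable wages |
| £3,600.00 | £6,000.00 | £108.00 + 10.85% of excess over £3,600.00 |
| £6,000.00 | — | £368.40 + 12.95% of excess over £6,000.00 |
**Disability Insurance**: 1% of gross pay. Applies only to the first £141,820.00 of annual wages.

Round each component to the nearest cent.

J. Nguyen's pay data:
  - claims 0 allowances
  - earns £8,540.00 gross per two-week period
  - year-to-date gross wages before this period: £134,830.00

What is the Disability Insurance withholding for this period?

Disability Insurance: cap £141,820.00 − YTD £134,830.00 = £6,990.00 subject; 1% × £6,990.00 = £69.90

£69.90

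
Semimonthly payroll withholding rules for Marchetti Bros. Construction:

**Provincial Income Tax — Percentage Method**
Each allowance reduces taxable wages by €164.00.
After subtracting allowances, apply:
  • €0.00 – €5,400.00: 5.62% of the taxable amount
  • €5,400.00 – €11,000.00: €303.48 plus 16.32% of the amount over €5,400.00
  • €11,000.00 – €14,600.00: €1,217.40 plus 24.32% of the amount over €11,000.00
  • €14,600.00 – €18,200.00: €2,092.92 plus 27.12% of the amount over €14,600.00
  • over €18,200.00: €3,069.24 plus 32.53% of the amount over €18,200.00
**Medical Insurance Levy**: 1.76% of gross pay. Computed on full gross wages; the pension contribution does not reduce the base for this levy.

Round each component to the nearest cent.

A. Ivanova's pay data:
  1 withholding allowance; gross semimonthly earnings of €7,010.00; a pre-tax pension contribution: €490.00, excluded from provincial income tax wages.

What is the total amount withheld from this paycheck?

Provincial Income Tax: taxable = €7,010.00 − €490.00 − 1×€164.00 = €6,356.00
  €303.48 + 16.32% × (€6,356.00 − €5,400.00) = €303.48 + 16.32% × €956.00 = €459.50
Medical Insurance Levy: 1.76% × €7,010.00 = €123.38
Total: €459.50 + €123.38 = €582.88

€582.88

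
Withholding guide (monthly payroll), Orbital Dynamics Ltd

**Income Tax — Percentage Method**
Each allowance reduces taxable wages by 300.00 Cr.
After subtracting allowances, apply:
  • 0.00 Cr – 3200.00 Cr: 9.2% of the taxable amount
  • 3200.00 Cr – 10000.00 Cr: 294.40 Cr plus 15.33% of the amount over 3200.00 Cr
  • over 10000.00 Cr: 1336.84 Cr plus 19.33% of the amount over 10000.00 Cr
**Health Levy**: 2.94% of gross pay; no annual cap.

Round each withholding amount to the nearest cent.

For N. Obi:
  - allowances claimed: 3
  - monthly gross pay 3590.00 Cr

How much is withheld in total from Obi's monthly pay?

353.03 Cr

Income Tax: taxable = 3590.00 Cr − 3×300.00 Cr = 2690.00 Cr
  9.2% × 2690.00 Cr = 247.48 Cr
Health Levy: 2.94% × 3590.00 Cr = 105.55 Cr
Total: 247.48 Cr + 105.55 Cr = 353.03 Cr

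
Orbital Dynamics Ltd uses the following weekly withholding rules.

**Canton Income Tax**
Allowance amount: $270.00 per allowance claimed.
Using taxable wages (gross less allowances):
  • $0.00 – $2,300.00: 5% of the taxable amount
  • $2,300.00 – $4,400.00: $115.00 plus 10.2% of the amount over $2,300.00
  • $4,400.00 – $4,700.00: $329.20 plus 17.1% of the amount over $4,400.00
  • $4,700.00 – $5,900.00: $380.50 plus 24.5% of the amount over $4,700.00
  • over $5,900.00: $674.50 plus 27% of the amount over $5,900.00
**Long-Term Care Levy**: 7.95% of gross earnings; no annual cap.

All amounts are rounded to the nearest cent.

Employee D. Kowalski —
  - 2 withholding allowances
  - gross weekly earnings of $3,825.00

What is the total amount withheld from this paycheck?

Canton Income Tax: taxable = $3,825.00 − 2×$270.00 = $3,285.00
  $115.00 + 10.2% × ($3,285.00 − $2,300.00) = $115.00 + 10.2% × $985.00 = $215.47
Long-Term Care Levy: 7.95% × $3,825.00 = $304.09
Total: $215.47 + $304.09 = $519.56

$519.56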